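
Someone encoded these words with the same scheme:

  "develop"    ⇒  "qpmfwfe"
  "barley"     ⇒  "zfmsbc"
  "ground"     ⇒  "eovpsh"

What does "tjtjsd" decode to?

crisis

The output letters match the input read backwards, each shifted +1: develop reversed is poleved. Two steps: reverse the string, then apply a Caesar shift of +1.
Reversing it on tjtjsd: shift back: t−1=s, j−1=i, t−1=s, j−1=i, s−1=r, d−1=c → sisirc; then reverse → crisis.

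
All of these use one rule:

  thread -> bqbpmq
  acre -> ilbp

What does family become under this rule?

In thread: t→b is +8, h→q is +9, r→b is +10, e→p is +11 — the shift increases by 1 each position. Each letter shifts forward by (position + 8), i.e. 8, 9, 10, … — the shift grows by one for each successive letter.
Applying it to family: f+8=n, a+9=j, m+10=w, i+11=t, l+12=x, y+13=l.

njwtxl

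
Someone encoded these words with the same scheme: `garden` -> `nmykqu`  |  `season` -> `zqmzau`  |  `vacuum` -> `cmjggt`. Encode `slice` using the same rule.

The shift depends on letter class: consonant g→n is +7, but vowel a→m is +12. Two shifts are in play — +12 for a/e/i/o/u, +7 for every other letter.
For slice: s(cons)+7=z, l(cons)+7=s, i(vowel)+12=u, c(cons)+7=j, e(vowel)+12=q.

zsujq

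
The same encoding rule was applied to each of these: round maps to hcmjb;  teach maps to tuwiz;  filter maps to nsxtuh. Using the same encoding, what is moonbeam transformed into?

qccjpuwq

r(17)→h(7) and o(14)→c(2) fit y≡19x+22 (mod 26); the inverse of 19 mod 26 is 11. This is an affine cipher: with a=0,…,z=25, each position x becomes (19x+22) mod 26.
On moonbeam: m(12)→19·12+22≡16=q; o(14)→19·14+22≡2=c; o(14)→19·14+22≡2=c; n(13)→19·13+22≡9=j; b(1)→19·1+22≡15=p; e(4)→19·4+22≡20=u; a(0)→19·0+22≡22=w; m(12)→19·12+22≡16=q (all mod 26).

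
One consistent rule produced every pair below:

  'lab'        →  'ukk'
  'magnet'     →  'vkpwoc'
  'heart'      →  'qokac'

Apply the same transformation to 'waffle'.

fkoouo

The shift depends on letter class: consonant l→u is +9, but vowel a→k is +10. Vowels shift forward by 10 and consonants shift forward by 9.
On waffle: w(cons)+9=f, a(vowel)+10=k, f(cons)+9=o, f(cons)+9=o, l(cons)+9=u, e(vowel)+10=o.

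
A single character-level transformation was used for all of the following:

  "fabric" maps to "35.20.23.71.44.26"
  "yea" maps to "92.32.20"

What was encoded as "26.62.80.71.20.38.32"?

courage

f(#6)→35 and a(#1)→20: differences scale by 3, so n = 3·pos + 17. With a=1..z=26, the number is 3·pos + 17.
Reversing it on 26.62.80.71.20.38.32: 26→(26−17)÷3=3=c, 62→(62−17)÷3=15=o, 80→(80−17)÷3=21=u, 71→(71−17)÷3=18=r, 20→(20−17)÷3=1=a, 38→(38−17)÷3=7=g, 32→(32−17)÷3=5=e.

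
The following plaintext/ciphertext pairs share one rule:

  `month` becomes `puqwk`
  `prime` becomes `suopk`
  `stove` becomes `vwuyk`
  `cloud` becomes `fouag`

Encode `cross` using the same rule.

fuuvv

The shift depends on letter class: consonant m→p is +3, but vowel o→u is +6. Two shifts are in play — +6 for a/e/i/o/u, +3 for every other letter.
On cross: c(cons)+3=f, r(cons)+3=u, o(vowel)+6=u, s(cons)+3=v, s(cons)+3=v.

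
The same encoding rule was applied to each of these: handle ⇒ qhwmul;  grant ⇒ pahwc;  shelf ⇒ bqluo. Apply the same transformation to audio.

hbmpv

Vowels shift forward by 7 and consonants shift forward by 9.
On audio: a(vowel)+7=h, u(vowel)+7=b, d(cons)+9=m, i(vowel)+7=p, o(vowel)+7=v.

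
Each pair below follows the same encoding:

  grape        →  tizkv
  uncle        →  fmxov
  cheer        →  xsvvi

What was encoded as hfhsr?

Letters are reflected about the middle of the alphabet (position → 25−position): Atbash.
Reversing it on hfhsr: h↔s, f↔u, h↔s, s↔h, r↔i.

sushi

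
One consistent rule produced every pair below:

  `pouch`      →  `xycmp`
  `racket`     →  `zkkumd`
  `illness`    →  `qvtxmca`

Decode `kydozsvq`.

Shifts by position in pouch: pos 0: p→x (+8), pos 1: o→y (+10), pos 2: u→c (+8), pos 3: c→m (+10) — repeating every 2. The shifts repeat in a cycle of length 2: positions 0,1,… shift by +8, +10, then the pattern repeats.
Undoing it on kydozsvq: k−8=c, y−10=o, d−8=v, o−10=e, z−8=r, s−10=i, v−8=n, q−10=g.

covering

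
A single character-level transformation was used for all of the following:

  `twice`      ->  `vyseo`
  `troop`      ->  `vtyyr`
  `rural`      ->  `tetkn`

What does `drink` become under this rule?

ftspm

The shift depends on letter class: consonant t→v is +2, but vowel i→s is +10. The rule splits by letter class: vowels +10, consonants +2.
Applying it to drink: d(cons)+2=f, r(cons)+2=t, i(vowel)+10=s, n(cons)+2=p, k(cons)+2=m.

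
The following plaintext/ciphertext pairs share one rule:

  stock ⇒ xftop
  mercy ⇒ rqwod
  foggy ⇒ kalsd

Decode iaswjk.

donkey

Shifts by position in stock: pos 0: s→x (+5), pos 1: t→f (+12), pos 2: o→t (+5), pos 3: c→o (+12) — repeating every 2. A repeating key of period 2 is used — shifts +5, +12 over and over.
Decoding iaswjk: i−5=d, a−12=o, s−5=n, w−12=k, j−5=e, k−12=y.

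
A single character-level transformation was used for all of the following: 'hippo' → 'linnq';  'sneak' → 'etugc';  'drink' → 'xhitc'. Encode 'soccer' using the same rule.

eqaauh

h(7)→l(11) and i(8)→i(8) fit y≡23x+6 (mod 26); the inverse of 23 mod 26 is 17. This is an affine cipher: with a=0,…,z=25, each position x becomes (23x+6) mod 26.
For soccer: s(18)→23·18+6≡4=e; o(14)→23·14+6≡16=q; c(2)→23·2+6≡0=a; c(2)→23·2+6≡0=a; e(4)→23·4+6≡20=u; r(17)→23·17+6≡7=h (all mod 26).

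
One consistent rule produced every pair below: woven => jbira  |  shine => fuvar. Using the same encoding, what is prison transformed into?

Compare letters: w→j is +13, o→b is +13, v→i is +13 — a constant shift. It's a constant shift of +13 (ROT13).
For prison: p+13=c, r+13=e, i+13=v, s+13=f, o+13=b, n+13=a.

cevfba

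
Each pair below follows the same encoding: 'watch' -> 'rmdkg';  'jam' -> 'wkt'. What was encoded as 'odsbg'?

Two steps: reverse the string, then apply a Caesar shift of +10.
Decoding odsbg: shift back: o−10=e, d−10=t, s−10=i, b−10=r, g−10=w → etirw; then reverse → write.

write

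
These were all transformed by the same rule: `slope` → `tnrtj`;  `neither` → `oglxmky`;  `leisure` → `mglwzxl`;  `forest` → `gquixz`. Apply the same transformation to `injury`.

Each letter shifts forward by (position + 1), i.e. 1, 2, 3, … — the shift grows by one for each successive letter.
For injury: i+1=j, n+2=p, j+3=m, u+4=y, r+5=w, y+6=e.

jpmywe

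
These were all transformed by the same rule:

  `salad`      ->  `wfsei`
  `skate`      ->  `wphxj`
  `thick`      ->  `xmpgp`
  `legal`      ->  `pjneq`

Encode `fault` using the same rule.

jfbpy

A repeating key of period 3 is used — shifts +4, +5, +7 over and over.
For fault: f+4=j, a+5=f, u+7=b, l+4=p, t+5=y.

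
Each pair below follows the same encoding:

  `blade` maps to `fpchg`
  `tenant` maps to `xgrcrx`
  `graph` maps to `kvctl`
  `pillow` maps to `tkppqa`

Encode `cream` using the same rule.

gvgcq

The shift depends on letter class: consonant b→f is +4, but vowel a→c is +2. Two shifts are in play — +2 for a/e/i/o/u, +4 for every other letter.
Applying it to cream: c(cons)+4=g, r(cons)+4=v, e(vowel)+2=g, a(vowel)+2=c, m(cons)+4=q.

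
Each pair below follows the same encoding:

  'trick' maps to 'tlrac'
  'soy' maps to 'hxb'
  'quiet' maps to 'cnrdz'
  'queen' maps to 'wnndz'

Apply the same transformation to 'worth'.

qcaxf

The word is reversed, then every letter is shifted forward by 9.
For worth: reverse → htrow; then shift: h+9=q, t+9=c, r+9=a, o+9=x, w+9=f.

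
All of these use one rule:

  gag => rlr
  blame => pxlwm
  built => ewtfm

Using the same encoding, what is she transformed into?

psd

The output letters match the input read backwards, each shifted +11: gag reversed is gag. Two steps: reverse the string, then apply a Caesar shift of +11.
For she: reverse → ehs; then shift: e+11=p, h+11=s, s+11=d.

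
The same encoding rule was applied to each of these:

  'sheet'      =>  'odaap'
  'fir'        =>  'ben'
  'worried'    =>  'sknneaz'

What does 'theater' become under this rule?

pdawpan

Compare letters: s→o is +22, h→d is +22, e→a is +22 — a constant shift. This is a Caesar cipher with shift 22.
On theater: t+22=p, h+22=d, e+22=a, a+22=w, t+22=p, e+22=a, r+22=n.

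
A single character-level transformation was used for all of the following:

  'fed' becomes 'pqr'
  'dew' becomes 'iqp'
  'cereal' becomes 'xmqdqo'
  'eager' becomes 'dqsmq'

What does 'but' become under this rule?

Read the word backwards and shift each letter +12.
On but: reverse → tub; then shift: t+12=f, u+12=g, b+12=n.

fgn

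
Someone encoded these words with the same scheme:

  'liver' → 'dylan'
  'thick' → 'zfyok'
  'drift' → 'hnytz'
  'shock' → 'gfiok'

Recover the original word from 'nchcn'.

l(11)→d(3) and i(8)→y(24) fit y≡19x+2 (mod 26); the inverse of 19 mod 26 is 11. Treating letters as 0–25, the rule is x ↦ 19x + 2 (mod 26).
Reversing it on nchcn: n(13)→11·(13−2)≡17=r; c(2)→11·(2−2)≡0=a; h(7)→11·(7−2)≡3=d; c(2)→11·(2−2)≡0=a; n(13)→11·(13−2)≡17=r (all mod 26).

radar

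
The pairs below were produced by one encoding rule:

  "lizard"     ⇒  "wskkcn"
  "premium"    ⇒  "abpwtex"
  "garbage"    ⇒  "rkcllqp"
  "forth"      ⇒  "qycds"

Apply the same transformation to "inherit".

The shifts repeat in a cycle of length 2: positions 0,1,… shift by +11, +10, then the pattern repeats.
For inherit: i+11=t, n+10=x, h+11=s, e+10=o, r+11=c, i+10=s, t+11=e.

txsocse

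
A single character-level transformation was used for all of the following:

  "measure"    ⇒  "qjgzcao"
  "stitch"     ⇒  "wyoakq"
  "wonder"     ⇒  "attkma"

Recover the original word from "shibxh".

occupy

In measure: m→q is +4, e→j is +5, a→g is +6, s→z is +7 — the shift increases by 1 each position. Each letter shifts forward by (position + 4), i.e. 4, 5, 6, … — the shift grows by one for each successive letter.
Decoding shibxh: s−4=o, h−5=c, i−6=c, b−7=u, x−8=p, h−9=y.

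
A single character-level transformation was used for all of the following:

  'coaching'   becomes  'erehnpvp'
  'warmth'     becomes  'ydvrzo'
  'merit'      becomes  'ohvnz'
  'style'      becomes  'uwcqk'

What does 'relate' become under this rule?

thpfzl

In coaching: c→e is +2, o→r is +3, a→e is +4, c→h is +5 — the shift increases by 1 each position. The shift increases by 1 at each position, starting from +2: 2, 3, 4, ….
Applying it to relate: r+2=t, e+3=h, l+4=p, a+5=f, t+6=z, e+7=l.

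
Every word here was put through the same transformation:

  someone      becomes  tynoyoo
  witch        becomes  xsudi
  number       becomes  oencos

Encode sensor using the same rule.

The shift depends on letter class: consonant s→t is +1, but vowel o→y is +10. The rule splits by letter class: vowels +10, consonants +1.
Applying it to sensor: s(cons)+1=t, e(vowel)+10=o, n(cons)+1=o, s(cons)+1=t, o(vowel)+10=y, r(cons)+1=s.

tootys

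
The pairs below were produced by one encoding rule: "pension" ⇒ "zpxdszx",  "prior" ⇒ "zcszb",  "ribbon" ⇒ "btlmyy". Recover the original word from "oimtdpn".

It's a Vigenère-style cipher with numeric key [10,11]: position i shifts by key[i mod 2].
Undoing it on oimtdpn: o−10=e, i−11=x, m−10=c, t−11=i, d−10=t, p−11=e, n−10=d.

excited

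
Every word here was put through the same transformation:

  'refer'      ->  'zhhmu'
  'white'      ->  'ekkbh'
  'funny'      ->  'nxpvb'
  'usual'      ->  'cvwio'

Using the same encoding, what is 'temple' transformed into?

The shifts repeat in a cycle of length 3: positions 0,1,… shift by +8, +3, +2, then the pattern repeats.
On temple: t+8=b, e+3=h, m+2=o, p+8=x, l+3=o, e+2=g.

bhoxog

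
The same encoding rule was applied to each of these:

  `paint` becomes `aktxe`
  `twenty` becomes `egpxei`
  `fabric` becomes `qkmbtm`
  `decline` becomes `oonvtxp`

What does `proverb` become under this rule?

abzfpbm

Shifts by position in paint: pos 0: p→a (+11), pos 1: a→k (+10), pos 2: i→t (+11), pos 3: n→x (+10) — repeating every 2. A repeating key of period 2 is used — shifts +11, +10 over and over.
For proverb: p+11=a, r+10=b, o+11=z, v+10=f, e+11=p, r+10=b, b+11=m.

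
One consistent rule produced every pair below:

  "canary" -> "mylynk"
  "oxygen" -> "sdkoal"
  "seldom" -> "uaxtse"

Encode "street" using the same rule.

ubnaab

c(2)→m(12) and a(0)→y(24) fit y≡7x+24 (mod 26); the inverse of 7 mod 26 is 15. Each letter's alphabet position (a=0..z=25) is mapped through 7·x+24 mod 26 — an affine cipher.
On street: s(18)→7·18+24≡20=u; t(19)→7·19+24≡1=b; r(17)→7·17+24≡13=n; e(4)→7·4+24≡0=a; e(4)→7·4+24≡0=a; t(19)→7·19+24≡1=b (all mod 26).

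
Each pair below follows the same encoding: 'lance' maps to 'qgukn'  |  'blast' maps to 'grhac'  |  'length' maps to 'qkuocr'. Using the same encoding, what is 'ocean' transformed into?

Letter i (0-indexed) is shifted by i+5, so successive shifts are 5, 6, 7, ….
On ocean: o+5=t, c+6=i, e+7=l, a+8=i, n+9=w.

tiliw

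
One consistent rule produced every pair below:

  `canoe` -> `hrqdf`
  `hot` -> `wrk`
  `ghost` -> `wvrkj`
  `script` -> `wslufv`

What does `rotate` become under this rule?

hwdwru

The output letters match the input read backwards, each shifted +3: canoe reversed is eonac. Read the word backwards and shift each letter +3.
Applying it to rotate: reverse → etator; then shift: e+3=h, t+3=w, a+3=d, t+3=w, o+3=r, r+3=u.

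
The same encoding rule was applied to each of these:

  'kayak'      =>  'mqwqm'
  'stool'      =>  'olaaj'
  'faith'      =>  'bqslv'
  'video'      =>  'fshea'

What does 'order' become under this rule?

Treating letters as 0–25, the rule is x ↦ 23x + 16 (mod 26).
For order: o(14)→23·14+16≡0=a; r(17)→23·17+16≡17=r; d(3)→23·3+16≡7=h; e(4)→23·4+16≡4=e; r(17)→23·17+16≡17=r (all mod 26).

arher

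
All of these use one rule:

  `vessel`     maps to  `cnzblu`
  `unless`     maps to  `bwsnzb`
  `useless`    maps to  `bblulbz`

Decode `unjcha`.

nectar

Shifts by position in vessel: pos 0: v→c (+7), pos 1: e→n (+9), pos 2: s→z (+7), pos 3: s→b (+9) — repeating every 2. The shifts repeat in a cycle of length 2: positions 0,1,… shift by +7, +9, then the pattern repeats.
Decoding unjcha: u−7=n, n−9=e, j−7=c, c−9=t, h−7=a, a−9=r.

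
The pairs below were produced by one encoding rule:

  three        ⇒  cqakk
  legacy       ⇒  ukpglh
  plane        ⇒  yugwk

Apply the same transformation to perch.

ykalq

The shift depends on letter class: consonant t→c is +9, but vowel e→k is +6. The rule splits by letter class: vowels +6, consonants +9.
Applying it to perch: p(cons)+9=y, e(vowel)+6=k, r(cons)+9=a, c(cons)+9=l, h(cons)+9=q.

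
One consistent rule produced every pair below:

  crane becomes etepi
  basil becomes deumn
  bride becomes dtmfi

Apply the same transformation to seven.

uixip

The shift depends on letter class: consonant c→e is +2, but vowel a→e is +4. Two shifts are in play — +4 for a/e/i/o/u, +2 for every other letter.
Applying it to seven: s(cons)+2=u, e(vowel)+4=i, v(cons)+2=x, e(vowel)+4=i, n(cons)+2=p.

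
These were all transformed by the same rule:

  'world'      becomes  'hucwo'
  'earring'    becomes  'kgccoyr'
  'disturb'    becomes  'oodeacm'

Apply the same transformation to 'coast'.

The rule splits by letter class: vowels +6, consonants +11.
On coast: c(cons)+11=n, o(vowel)+6=u, a(vowel)+6=g, s(cons)+11=d, t(cons)+11=e.

nugde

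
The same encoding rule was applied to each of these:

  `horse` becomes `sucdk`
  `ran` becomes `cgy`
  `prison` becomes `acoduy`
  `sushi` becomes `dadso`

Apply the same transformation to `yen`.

Vowels shift forward by 6 and consonants shift forward by 11.
On yen: y(cons)+11=j, e(vowel)+6=k, n(cons)+11=y.

jky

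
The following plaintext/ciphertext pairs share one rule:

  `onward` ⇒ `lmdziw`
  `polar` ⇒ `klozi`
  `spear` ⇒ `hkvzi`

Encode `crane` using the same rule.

xizmv

This is the alphabet-reversal cipher (Atbash): a becomes z, b becomes y, etc.
On crane: c↔x, r↔i, a↔z, n↔m, e↔v.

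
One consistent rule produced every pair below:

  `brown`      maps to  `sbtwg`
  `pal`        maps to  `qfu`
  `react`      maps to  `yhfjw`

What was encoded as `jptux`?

Read the word backwards and shift each letter +5.
Undoing it on jptux: shift back: j−5=e, p−5=k, t−5=o, u−5=p, x−5=s → ekops; then reverse → spoke.

spoke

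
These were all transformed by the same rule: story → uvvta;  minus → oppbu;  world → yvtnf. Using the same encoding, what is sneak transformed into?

The shift depends on letter class: consonant s→u is +2, but vowel o→v is +7. Vowels shift forward by 7 and consonants shift forward by 2.
On sneak: s(cons)+2=u, n(cons)+2=p, e(vowel)+7=l, a(vowel)+7=h, k(cons)+2=m.

uplhm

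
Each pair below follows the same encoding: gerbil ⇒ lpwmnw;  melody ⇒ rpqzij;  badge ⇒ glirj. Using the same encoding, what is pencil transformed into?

Shifts by position in gerbil: pos 0: g→l (+5), pos 1: e→p (+11), pos 2: r→w (+5), pos 3: b→m (+11) — repeating every 2. A repeating key of period 2 is used — shifts +5, +11 over and over.
On pencil: p+5=u, e+11=p, n+5=s, c+11=n, i+5=n, l+11=w.

upsnnw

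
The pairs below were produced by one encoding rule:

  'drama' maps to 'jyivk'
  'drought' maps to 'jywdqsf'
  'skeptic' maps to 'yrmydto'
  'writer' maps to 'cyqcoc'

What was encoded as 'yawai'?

story

In drama: d→j is +6, r→y is +7, a→i is +8, m→v is +9 — the shift increases by 1 each position. Letter i (0-indexed) is shifted by i+6, so successive shifts are 6, 7, 8, ….
Undoing it on yawai: y−6=s, a−7=t, w−8=o, a−9=r, i−10=y.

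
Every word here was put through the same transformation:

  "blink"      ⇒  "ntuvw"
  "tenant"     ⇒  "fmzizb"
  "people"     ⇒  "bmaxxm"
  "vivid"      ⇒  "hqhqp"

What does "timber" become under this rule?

Shifts by position in blink: pos 0: b→n (+12), pos 1: l→t (+8), pos 2: i→u (+12), pos 3: n→v (+8) — repeating every 2. A repeating key of period 2 is used — shifts +12, +8 over and over.
Applying it to timber: t+12=f, i+8=q, m+12=y, b+8=j, e+12=q, r+8=z.

fqyjqz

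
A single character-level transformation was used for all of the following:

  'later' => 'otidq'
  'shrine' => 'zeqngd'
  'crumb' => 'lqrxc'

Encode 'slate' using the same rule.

Each letter's alphabet position (a=0..z=25) is mapped through 9·x+19 mod 26 — an affine cipher.
Applying it to slate: s(18)→9·18+19≡25=z; l(11)→9·11+19≡14=o; a(0)→9·0+19≡19=t; t(19)→9·19+19≡8=i; e(4)→9·4+19≡3=d (all mod 26).

zotid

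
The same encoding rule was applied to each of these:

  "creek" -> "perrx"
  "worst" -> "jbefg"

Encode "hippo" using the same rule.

uvccb

It's a constant shift of +13 (ROT13).
For hippo: h+13=u, i+13=v, p+13=c, p+13=c, o+13=b.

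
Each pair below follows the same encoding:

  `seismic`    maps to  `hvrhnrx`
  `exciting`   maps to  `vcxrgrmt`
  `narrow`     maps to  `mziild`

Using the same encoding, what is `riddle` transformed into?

irwwov

Each pair mirrors across the alphabet (s↔h, e↔v, i↔r): positions sum to 25. Letters are reflected about the middle of the alphabet (position → 25−position): Atbash.
Applying it to riddle: r↔i, i↔r, d↔w, d↔w, l↔o, e↔v.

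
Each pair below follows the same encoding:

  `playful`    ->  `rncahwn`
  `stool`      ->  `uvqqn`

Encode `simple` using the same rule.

ukorng

Compare letters: p→r is +2, l→n is +2, a→c is +2 — a constant shift. Each letter is shifted forward by 2 in the alphabet (a Caesar shift of +2).
On simple: s+2=u, i+2=k, m+2=o, p+2=r, l+2=n, e+2=g.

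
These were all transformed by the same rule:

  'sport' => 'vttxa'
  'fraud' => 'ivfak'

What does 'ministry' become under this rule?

pmsozbai

In sport: s→v is +3, p→t is +4, o→t is +5, r→x is +6 — the shift increases by 1 each position. Each letter shifts forward by (position + 3), i.e. 3, 4, 5, … — the shift grows by one for each successive letter.
For ministry: m+3=p, i+4=m, n+5=s, i+6=o, s+7=z, t+8=b, r+9=a, y+10=i.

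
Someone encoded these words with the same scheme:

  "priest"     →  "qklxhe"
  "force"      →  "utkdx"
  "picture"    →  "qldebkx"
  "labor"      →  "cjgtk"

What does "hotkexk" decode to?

p(15)→q(16) and r(17)→k(10) fit y≡23x+9 (mod 26); the inverse of 23 mod 26 is 17. Treating letters as 0–25, the rule is x ↦ 23x + 9 (mod 26).
Decoding hotkexk: h(7)→17·(7−9)≡18=s; o(14)→17·(14−9)≡7=h; t(19)→17·(19−9)≡14=o; k(10)→17·(10−9)≡17=r; e(4)→17·(4−9)≡19=t; x(23)→17·(23−9)≡4=e; k(10)→17·(10−9)≡17=r (all mod 26).

shorter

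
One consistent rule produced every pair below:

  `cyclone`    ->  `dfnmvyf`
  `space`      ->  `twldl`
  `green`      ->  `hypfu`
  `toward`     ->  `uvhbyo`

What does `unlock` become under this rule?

vuwpjv

Shifts by position in cyclone: pos 0: c→d (+1), pos 1: y→f (+7), pos 2: c→n (+11), pos 3: l→m (+1), pos 4: o→v (+7), pos 5: n→y (+11) — repeating every 3. The shifts repeat in a cycle of length 3: positions 0,1,… shift by +1, +7, +11, then the pattern repeats.
On unlock: u+1=v, n+7=u, l+11=w, o+1=p, c+7=j, k+11=v.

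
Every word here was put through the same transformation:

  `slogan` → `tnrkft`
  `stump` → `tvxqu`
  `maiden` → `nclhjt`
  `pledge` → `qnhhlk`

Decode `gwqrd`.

Letter i (0-indexed) is shifted by i+1, so successive shifts are 1, 2, 3, ….
Reversing it on gwqrd: g−1=f, w−2=u, q−3=n, r−4=n, d−5=y.

funny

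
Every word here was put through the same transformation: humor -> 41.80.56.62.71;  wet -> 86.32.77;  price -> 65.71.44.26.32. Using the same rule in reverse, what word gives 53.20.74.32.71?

laser

h(#8)→41 and u(#21)→80: differences scale by 3, so n = 3·pos + 17. With a=1..z=26, the number is 3·pos + 17.
Reversing it on 53.20.74.32.71: 53→(53−17)÷3=12=l, 20→(20−17)÷3=1=a, 74→(74−17)÷3=19=s, 32→(32−17)÷3=5=e, 71→(71−17)÷3=18=r.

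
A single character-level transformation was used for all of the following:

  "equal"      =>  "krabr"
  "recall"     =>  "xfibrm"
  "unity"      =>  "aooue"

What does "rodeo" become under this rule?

Shifts by position in equal: pos 0: e→k (+6), pos 1: q→r (+1), pos 2: u→a (+6), pos 3: a→b (+1) — repeating every 2. It's a Vigenère-style cipher with numeric key [6,1]: position i shifts by key[i mod 2].
For rodeo: r+6=x, o+1=p, d+6=j, e+1=f, o+6=u.

xpjfu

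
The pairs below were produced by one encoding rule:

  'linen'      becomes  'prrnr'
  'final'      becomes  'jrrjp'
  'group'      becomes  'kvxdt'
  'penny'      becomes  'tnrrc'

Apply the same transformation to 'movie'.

The shift depends on letter class: consonant l→p is +4, but vowel i→r is +9. Two shifts are in play — +9 for a/e/i/o/u, +4 for every other letter.
On movie: m(cons)+4=q, o(vowel)+9=x, v(cons)+4=z, i(vowel)+9=r, e(vowel)+9=n.

qxzrn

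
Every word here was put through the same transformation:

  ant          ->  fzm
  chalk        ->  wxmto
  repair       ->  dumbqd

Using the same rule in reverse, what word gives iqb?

Read the word backwards and shift each letter +12.
Reversing it on iqb: shift back: i−12=w, q−12=e, b−12=p → wep; then reverse → pew.

pew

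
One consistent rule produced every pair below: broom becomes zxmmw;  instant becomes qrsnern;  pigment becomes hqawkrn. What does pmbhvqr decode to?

b(1)→z(25) and r(17)→x(23) fit y≡21x+4 (mod 26); the inverse of 21 mod 26 is 5. Each letter's alphabet position (a=0..z=25) is mapped through 21·x+4 mod 26 — an affine cipher.
Reversing it on pmbhvqr: p(15)→5·(15−4)≡3=d; m(12)→5·(12−4)≡14=o; b(1)→5·(1−4)≡11=l; h(7)→5·(7−4)≡15=p; v(21)→5·(21−4)≡7=h; q(16)→5·(16−4)≡8=i; r(17)→5·(17−4)≡13=n (all mod 26).

dolphin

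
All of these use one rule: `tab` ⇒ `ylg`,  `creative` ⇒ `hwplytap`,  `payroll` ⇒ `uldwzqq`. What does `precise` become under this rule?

Vowels shift forward by 11 and consonants shift forward by 5.
On precise: p(cons)+5=u, r(cons)+5=w, e(vowel)+11=p, c(cons)+5=h, i(vowel)+11=t, s(cons)+5=x, e(vowel)+11=p.

uwphtxp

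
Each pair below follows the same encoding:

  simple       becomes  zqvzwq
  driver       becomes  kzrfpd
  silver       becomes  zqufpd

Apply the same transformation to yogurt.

fwpecf

In simple: s→z is +7, i→q is +8, m→v is +9, p→z is +10 — the shift increases by 1 each position. Letter i (0-indexed) is shifted by i+7, so successive shifts are 7, 8, 9, ….
Applying it to yogurt: y+7=f, o+8=w, g+9=p, u+10=e, r+11=c, t+12=f.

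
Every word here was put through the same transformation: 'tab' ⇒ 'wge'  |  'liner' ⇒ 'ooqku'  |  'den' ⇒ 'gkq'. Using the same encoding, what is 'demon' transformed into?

gkpuq

Vowels shift forward by 6 and consonants shift forward by 3.
Applying it to demon: d(cons)+3=g, e(vowel)+6=k, m(cons)+3=p, o(vowel)+6=u, n(cons)+3=q.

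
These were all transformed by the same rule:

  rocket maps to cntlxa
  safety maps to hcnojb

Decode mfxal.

The output letters match the input read backwards, each shifted +9: rocket reversed is tekcor. The word is reversed, then every letter is shifted forward by 9.
Undoing it on mfxal: shift back: m−9=d, f−9=w, x−9=o, a−9=r, l−9=c → dworc; then reverse → crowd.

crowd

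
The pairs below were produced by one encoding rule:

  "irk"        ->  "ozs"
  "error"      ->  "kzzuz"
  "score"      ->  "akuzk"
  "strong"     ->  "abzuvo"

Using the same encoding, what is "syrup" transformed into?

agzax

The shift depends on letter class: consonant r→z is +8, but vowel i→o is +6. Vowels shift forward by 6 and consonants shift forward by 8.
Applying it to syrup: s(cons)+8=a, y(cons)+8=g, r(cons)+8=z, u(vowel)+6=a, p(cons)+8=x.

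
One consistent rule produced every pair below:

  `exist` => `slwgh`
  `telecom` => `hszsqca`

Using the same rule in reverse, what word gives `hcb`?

Compare letters: e→s is +14, x→l is +14, i→w is +14 — a constant shift. Each letter is shifted forward by 14 in the alphabet (a Caesar shift of +14).
Undoing it on hcb: h−14=t, c−14=o, b−14=n.

ton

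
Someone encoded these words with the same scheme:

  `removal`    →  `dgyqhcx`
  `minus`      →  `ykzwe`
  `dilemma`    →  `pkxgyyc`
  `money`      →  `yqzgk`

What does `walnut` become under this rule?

The shift depends on letter class: consonant r→d is +12, but vowel e→g is +2. Vowels shift forward by 2 and consonants shift forward by 12.
Applying it to walnut: w(cons)+12=i, a(vowel)+2=c, l(cons)+12=x, n(cons)+12=z, u(vowel)+2=w, t(cons)+12=f.

icxzwf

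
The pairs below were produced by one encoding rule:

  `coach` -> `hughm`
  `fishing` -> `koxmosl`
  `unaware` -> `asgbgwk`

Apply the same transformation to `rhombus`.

wmurgax

Vowels shift forward by 6 and consonants shift forward by 5.
For rhombus: r(cons)+5=w, h(cons)+5=m, o(vowel)+6=u, m(cons)+5=r, b(cons)+5=g, u(vowel)+6=a, s(cons)+5=x.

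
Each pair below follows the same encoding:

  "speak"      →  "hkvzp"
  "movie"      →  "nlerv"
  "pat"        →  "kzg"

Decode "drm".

win

This is the alphabet-reversal cipher (Atbash): a becomes z, b becomes y, etc.
Undoing it on drm: d↔w, r↔i, m↔n.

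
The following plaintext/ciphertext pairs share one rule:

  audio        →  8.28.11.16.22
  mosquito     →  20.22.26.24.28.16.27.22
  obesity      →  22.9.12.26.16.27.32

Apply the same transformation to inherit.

16.21.15.12.25.16.27

a is letter #1 and maps to 8: an offset of 7. Letters become their 1-based position plus 7 (so a→8, b→9, …).
Applying it to inherit: i=9→16, n=14→21, h=8→15, e=5→12, r=18→25, i=9→16, t=20→27.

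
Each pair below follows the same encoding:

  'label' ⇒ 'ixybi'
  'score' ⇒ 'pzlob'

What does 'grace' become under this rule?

Compare letters: l→i is +23, a→x is +23, b→y is +23 — a constant shift. Every letter moves 23 places later in the alphabet, wrapping around z→a.
On grace: g+23=d, r+23=o, a+23=x, c+23=z, e+23=b.

doxzb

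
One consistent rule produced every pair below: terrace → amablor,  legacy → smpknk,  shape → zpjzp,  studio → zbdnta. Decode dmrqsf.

weight

In terrace: t→a is +7, e→m is +8, r→a is +9, r→b is +10 — the shift increases by 1 each position. Each letter shifts forward by (position + 7), i.e. 7, 8, 9, … — the shift grows by one for each successive letter.
Decoding dmrqsf: d−7=w, m−8=e, r−9=i, q−10=g, s−11=h, f−12=t.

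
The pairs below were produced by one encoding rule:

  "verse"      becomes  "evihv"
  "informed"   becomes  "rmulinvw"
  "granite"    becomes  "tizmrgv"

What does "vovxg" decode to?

elect

Each pair mirrors across the alphabet (v↔e, e↔v, r↔i): positions sum to 25. This is the alphabet-reversal cipher (Atbash): a becomes z, b becomes y, etc.
Undoing it on vovxg: v↔e, o↔l, v↔e, x↔c, g↔t.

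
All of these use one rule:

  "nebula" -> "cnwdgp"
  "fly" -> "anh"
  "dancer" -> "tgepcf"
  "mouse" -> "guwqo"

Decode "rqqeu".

The output letters match the input read backwards, each shifted +2: nebula reversed is aluben. Read the word backwards and shift each letter +2.
Reversing it on rqqeu: shift back: r−2=p, q−2=o, q−2=o, e−2=c, u−2=s → poocs; then reverse → scoop.

scoop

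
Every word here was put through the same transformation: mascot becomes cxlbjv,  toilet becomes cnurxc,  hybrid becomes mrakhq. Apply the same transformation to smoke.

The word is reversed, then every letter is shifted forward by 9.
On smoke: reverse → ekoms; then shift: e+9=n, k+9=t, o+9=x, m+9=v, s+9=b.

ntxvb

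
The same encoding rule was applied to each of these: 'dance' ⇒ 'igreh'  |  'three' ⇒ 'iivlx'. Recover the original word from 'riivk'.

green

The output letters match the input read backwards, each shifted +4: dance reversed is ecnad. Two steps: reverse the string, then apply a Caesar shift of +4.
Reversing it on riivk: shift back: r−4=n, i−4=e, i−4=e, v−4=r, k−4=g → neerg; then reverse → green.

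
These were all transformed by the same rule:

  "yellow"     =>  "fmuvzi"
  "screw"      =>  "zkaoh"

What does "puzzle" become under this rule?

Letter i (0-indexed) is shifted by i+7, so successive shifts are 7, 8, 9, ….
On puzzle: p+7=w, u+8=c, z+9=i, z+10=j, l+11=w, e+12=q.

wcijwq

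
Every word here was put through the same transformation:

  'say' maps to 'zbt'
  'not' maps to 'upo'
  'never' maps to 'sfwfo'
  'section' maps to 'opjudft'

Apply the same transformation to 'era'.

The output letters match the input read backwards, each shifted +1: say reversed is yas. The word is reversed, then every letter is shifted forward by 1.
On era: reverse → are; then shift: a+1=b, r+1=s, e+1=f.

bsf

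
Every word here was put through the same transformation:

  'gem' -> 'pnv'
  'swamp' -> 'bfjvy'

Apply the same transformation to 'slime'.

Compare letters: g→p is +9, e→n is +9, m→v is +9 — a constant shift. Every letter moves 9 places later in the alphabet, wrapping around z→a.
For slime: s+9=b, l+9=u, i+9=r, m+9=v, e+9=n.

burvn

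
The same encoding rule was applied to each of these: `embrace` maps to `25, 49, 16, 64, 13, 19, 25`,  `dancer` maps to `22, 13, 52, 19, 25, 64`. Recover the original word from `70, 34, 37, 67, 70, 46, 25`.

thistle

e(#5)→25 and m(#13)→49: differences scale by 3, so n = 3·pos + 10. With a=1..z=26, the number is 3·pos + 10.
Reversing it on 70, 34, 37, 67, 70, 46, 25: 70→(70−10)÷3=20=t, 34→(34−10)÷3=8=h, 37→(37−10)÷3=9=i, 67→(67−10)÷3=19=s, 70→(70−10)÷3=20=t, 46→(46−10)÷3=12=l, 25→(25−10)÷3=5=e.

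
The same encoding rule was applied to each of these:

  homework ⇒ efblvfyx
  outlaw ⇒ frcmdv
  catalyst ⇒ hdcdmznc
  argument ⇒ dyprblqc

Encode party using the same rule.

udycz

Each letter's alphabet position (a=0..z=25) is mapped through 15·x+3 mod 26 — an affine cipher.
On party: p(15)→15·15+3≡20=u; a(0)→15·0+3≡3=d; r(17)→15·17+3≡24=y; t(19)→15·19+3≡2=c; y(24)→15·24+3≡25=z (all mod 26).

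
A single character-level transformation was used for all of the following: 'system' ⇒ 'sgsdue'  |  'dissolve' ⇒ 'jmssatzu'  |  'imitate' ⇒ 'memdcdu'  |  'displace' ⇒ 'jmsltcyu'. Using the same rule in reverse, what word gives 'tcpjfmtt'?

landfill

s(18)→s(18) and y(24)→g(6) fit y≡11x+2 (mod 26); the inverse of 11 mod 26 is 19. This is an affine cipher: with a=0,…,z=25, each position x becomes (11x+2) mod 26.
Reversing it on tcpjfmtt: t(19)→19·(19−2)≡11=l; c(2)→19·(2−2)≡0=a; p(15)→19·(15−2)≡13=n; j(9)→19·(9−2)≡3=d; f(5)→19·(5−2)≡5=f; m(12)→19·(12−2)≡8=i; t(19)→19·(19−2)≡11=l; t(19)→19·(19−2)≡11=l (all mod 26).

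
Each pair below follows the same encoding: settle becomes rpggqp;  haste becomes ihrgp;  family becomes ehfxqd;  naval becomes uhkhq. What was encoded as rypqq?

spell

s(18)→r(17) and e(4)→p(15) fit y≡15x+7 (mod 26); the inverse of 15 mod 26 is 7. Treating letters as 0–25, the rule is x ↦ 15x + 7 (mod 26).
Reversing it on rypqq: r(17)→7·(17−7)≡18=s; y(24)→7·(24−7)≡15=p; p(15)→7·(15−7)≡4=e; q(16)→7·(16−7)≡11=l; q(16)→7·(16−7)≡11=l (all mod 26).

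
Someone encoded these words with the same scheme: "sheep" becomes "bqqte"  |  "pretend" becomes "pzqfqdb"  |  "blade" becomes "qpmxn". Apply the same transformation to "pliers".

edquxb

The output letters match the input read backwards, each shifted +12: sheep reversed is peehs. Two steps: reverse the string, then apply a Caesar shift of +12.
Applying it to pliers: reverse → sreilp; then shift: s+12=e, r+12=d, e+12=q, i+12=u, l+12=x, p+12=b.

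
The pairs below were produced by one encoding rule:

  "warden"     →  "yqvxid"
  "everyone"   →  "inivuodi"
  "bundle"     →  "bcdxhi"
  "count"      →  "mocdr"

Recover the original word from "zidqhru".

w(22)→y(24) and a(0)→q(16) fit y≡11x+16 (mod 26); the inverse of 11 mod 26 is 19. Each letter's alphabet position (a=0..z=25) is mapped through 11·x+16 mod 26 — an affine cipher.
Reversing it on zidqhru: z(25)→19·(25−16)≡15=p; i(8)→19·(8−16)≡4=e; d(3)→19·(3−16)≡13=n; q(16)→19·(16−16)≡0=a; h(7)→19·(7−16)≡11=l; r(17)→19·(17−16)≡19=t; u(20)→19·(20−16)≡24=y (all mod 26).

penalty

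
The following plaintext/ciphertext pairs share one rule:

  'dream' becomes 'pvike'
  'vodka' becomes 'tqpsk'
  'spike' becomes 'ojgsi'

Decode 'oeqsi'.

Treating letters as 0–25, the rule is x ↦ 19x + 10 (mod 26).
Undoing it on oeqsi: o(14)→11·(14−10)≡18=s; e(4)→11·(4−10)≡12=m; q(16)→11·(16−10)≡14=o; s(18)→11·(18−10)≡10=k; i(8)→11·(8−10)≡4=e (all mod 26).

smoke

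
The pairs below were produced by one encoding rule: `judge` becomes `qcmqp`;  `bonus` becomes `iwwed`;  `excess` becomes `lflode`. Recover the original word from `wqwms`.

pinch

In judge: j→q is +7, u→c is +8, d→m is +9, g→q is +10 — the shift increases by 1 each position. Letter i (0-indexed) is shifted by i+7, so successive shifts are 7, 8, 9, ….
Undoing it on wqwms: w−7=p, q−8=i, w−9=n, m−10=c, s−11=h.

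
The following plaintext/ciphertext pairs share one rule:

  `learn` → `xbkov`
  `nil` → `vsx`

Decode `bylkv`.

The word is reversed, then every letter is shifted forward by 10.
Undoing it on bylkv: shift back: b−10=r, y−10=o, l−10=b, k−10=a, v−10=l → robal; then reverse → labor.

labor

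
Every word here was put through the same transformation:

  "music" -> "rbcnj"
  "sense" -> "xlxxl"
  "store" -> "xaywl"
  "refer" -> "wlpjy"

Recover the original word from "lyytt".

groom

Shifts by position in music: pos 0: m→r (+5), pos 1: u→b (+7), pos 2: s→c (+10), pos 3: i→n (+5), pos 4: c→j (+7) — repeating every 3. The shifts repeat in a cycle of length 3: positions 0,1,… shift by +5, +7, +10, then the pattern repeats.
Reversing it on lyytt: l−5=g, y−7=r, y−10=o, t−5=o, t−7=m.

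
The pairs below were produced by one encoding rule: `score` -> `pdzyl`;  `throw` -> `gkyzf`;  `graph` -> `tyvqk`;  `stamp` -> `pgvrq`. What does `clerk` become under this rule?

dalyj

s(18)→p(15) and c(2)→d(3) fit y≡17x+21 (mod 26); the inverse of 17 mod 26 is 23. Each letter's alphabet position (a=0..z=25) is mapped through 17·x+21 mod 26 — an affine cipher.
For clerk: c(2)→17·2+21≡3=d; l(11)→17·11+21≡0=a; e(4)→17·4+21≡11=l; r(17)→17·17+21≡24=y; k(10)→17·10+21≡9=j (all mod 26).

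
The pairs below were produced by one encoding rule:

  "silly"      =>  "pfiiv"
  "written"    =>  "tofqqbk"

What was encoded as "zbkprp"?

Compare letters: s→p is +23, i→f is +23, l→i is +23 — a constant shift. This is a Caesar cipher with shift 23.
Decoding zbkprp: z−23=c, b−23=e, k−23=n, p−23=s, r−23=u, p−23=s.

census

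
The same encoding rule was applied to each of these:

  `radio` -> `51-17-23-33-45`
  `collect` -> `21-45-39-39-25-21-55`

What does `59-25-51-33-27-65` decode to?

r(#18)→51 and a(#1)→17: differences scale by 2, so n = 2·pos + 15. Each letter becomes 2×(its alphabet position, a=1..z=26) + 15.
Undoing it on 59-25-51-33-27-65: 59→(59−15)÷2=22=v, 25→(25−15)÷2=5=e, 51→(51−15)÷2=18=r, 33→(33−15)÷2=9=i, 27→(27−15)÷2=6=f, 65→(65−15)÷2=25=y.

verify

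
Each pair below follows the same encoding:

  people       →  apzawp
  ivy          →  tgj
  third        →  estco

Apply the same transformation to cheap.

This is a Caesar cipher with shift 11.
For cheap: c+11=n, h+11=s, e+11=p, a+11=l, p+11=a.

nspla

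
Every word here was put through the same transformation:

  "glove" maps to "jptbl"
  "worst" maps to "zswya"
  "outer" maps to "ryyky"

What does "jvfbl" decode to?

In glove: g→j is +3, l→p is +4, o→t is +5, v→b is +6 — the shift increases by 1 each position. Each letter shifts forward by (position + 3), i.e. 3, 4, 5, … — the shift grows by one for each successive letter.
Decoding jvfbl: j−3=g, v−4=r, f−5=a, b−6=v, l−7=e.

grave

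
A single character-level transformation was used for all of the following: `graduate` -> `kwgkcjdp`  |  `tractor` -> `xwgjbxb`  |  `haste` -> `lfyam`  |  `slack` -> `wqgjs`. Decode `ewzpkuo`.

article

Letter i (0-indexed) is shifted by i+4, so successive shifts are 4, 5, 6, ….
Undoing it on ewzpkuo: e−4=a, w−5=r, z−6=t, p−7=i, k−8=c, u−9=l, o−10=e.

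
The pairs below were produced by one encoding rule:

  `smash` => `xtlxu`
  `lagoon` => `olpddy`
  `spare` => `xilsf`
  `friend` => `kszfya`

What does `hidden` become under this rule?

uzaafy

Each letter's alphabet position (a=0..z=25) is mapped through 5·x+11 mod 26 — an affine cipher.
For hidden: h(7)→5·7+11≡20=u; i(8)→5·8+11≡25=z; d(3)→5·3+11≡0=a; d(3)→5·3+11≡0=a; e(4)→5·4+11≡5=f; n(13)→5·13+11≡24=y (all mod 26).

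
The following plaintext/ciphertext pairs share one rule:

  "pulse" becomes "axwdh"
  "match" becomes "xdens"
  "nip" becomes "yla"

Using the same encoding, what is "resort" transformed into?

chdrce

Vowels shift forward by 3 and consonants shift forward by 11.
For resort: r(cons)+11=c, e(vowel)+3=h, s(cons)+11=d, o(vowel)+3=r, r(cons)+11=c, t(cons)+11=e.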